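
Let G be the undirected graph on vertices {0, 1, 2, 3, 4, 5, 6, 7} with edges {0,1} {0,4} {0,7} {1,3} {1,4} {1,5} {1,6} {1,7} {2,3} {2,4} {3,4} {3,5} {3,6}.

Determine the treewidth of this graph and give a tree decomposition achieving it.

Treewidth 2.
One optimal decomposition is:
Bags: B1 = {1, 3, 4}  B2 = {0, 1, 4}  B3 = {1, 3, 5}  B4 = {2, 3, 4}  B5 = {1, 3, 6}  B6 = {0, 1, 7}
Tree: B1–B2, B1–B3, B1–B4, B1–B5, B2–B6

Each bag holds 3 vertices, so the decomposition has width 2, which upper-bounds the treewidth. For the lower bound, the 3 vertices {0, 1, 4} are pairwise adjacent, and any tree decomposition puts a clique entirely inside one bag — forcing width ≥ 2. Hence tw(G) = 2 exactly.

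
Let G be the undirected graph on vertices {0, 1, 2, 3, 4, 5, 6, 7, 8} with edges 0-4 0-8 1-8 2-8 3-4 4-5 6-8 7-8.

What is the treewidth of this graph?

1

A width-1 tree decomposition is:
Bags: B1 = {0, 8}  B2 = {2, 8}  B3 = {0, 4}  B4 = {7, 8}  B5 = {6, 8}  B6 = {4, 5}  B7 = {1, 8}  B8 = {3, 4}
Tree: B1–B2, B1–B3, B1–B4, B1–B5, B3–B6, B4–B7, B6–B8
Every bag has size at most 2, so the width is 2 − 1 = 1 and tw(G) ≤ 1. G has an edge, so its treewidth is at least 1. Combining the bounds, tw(G) = 1.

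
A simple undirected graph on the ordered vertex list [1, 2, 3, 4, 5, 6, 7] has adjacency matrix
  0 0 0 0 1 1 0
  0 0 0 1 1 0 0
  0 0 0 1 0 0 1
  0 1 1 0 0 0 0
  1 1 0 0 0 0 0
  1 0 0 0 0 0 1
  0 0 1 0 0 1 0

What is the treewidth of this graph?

2

A width-2 tree decomposition is:
Bags: B1 = {3, 4, 7}  B2 = {4, 6, 7}  B3 = {1, 4, 6}  B4 = {1, 4, 5}  B5 = {2, 4, 5}
Tree: B1–B2, B2–B3, B3–B4, B4–B5
Every bag has size at most 3, so the width is 3 − 1 = 2 and tw(G) ≤ 2. Since 4–3–7–6–1–5–2–4 is a cycle in G, G is not acyclic. Forests are exactly the graphs of treewidth ≤ 1, so tw(G) ≥ 2. Hence tw(G) = 2 exactly.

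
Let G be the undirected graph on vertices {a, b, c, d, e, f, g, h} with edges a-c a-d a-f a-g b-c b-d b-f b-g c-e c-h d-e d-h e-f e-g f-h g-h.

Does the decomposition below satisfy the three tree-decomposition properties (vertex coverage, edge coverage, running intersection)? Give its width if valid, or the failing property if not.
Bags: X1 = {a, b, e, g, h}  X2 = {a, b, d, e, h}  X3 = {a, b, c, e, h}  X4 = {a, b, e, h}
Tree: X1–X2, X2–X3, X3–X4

No — vertex f appears in no bag.

A tree decomposition must satisfy three properties: every vertex lies in some bag; for every edge, both endpoints lie together in some bag; and for every vertex, the bags containing it form a connected subtree. Here vertex f appears in no bag, so the decomposition is invalid.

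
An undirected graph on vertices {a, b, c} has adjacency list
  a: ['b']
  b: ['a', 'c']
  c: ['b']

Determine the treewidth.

A width-1 tree decomposition is:
Bags: B1 = {a, b}  B2 = {b, c}
Tree: B1–B2
The largest bag has 2 vertices, giving width 1; this decomposition certifies tw(G) ≤ 1. G has an edge, so its treewidth is at least 1. Therefore the treewidth is 1.

1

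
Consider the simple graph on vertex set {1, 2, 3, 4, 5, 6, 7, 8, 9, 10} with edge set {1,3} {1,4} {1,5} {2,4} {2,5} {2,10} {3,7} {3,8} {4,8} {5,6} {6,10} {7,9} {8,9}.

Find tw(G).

2

A width-2 tree decomposition is:
Bags: B1 = {3, 7, 9}  B2 = {3, 8, 9}  B3 = {1, 3, 8}  B4 = {1, 4, 8}  B5 = {1, 4, 5}  B6 = {2, 4, 5}  B7 = {2, 5, 6}  B8 = {2, 6, 10}
Tree: B1–B2, B2–B3, B3–B4, B4–B5, B5–B6, B6–B7, B7–B8
The largest bag has 3 vertices, giving width 2; this decomposition certifies tw(G) ≤ 2. The edges 7–9–8–3–7 form a cycle, so G is not a tree and its treewidth is at least 2. Therefore the treewidth is 2.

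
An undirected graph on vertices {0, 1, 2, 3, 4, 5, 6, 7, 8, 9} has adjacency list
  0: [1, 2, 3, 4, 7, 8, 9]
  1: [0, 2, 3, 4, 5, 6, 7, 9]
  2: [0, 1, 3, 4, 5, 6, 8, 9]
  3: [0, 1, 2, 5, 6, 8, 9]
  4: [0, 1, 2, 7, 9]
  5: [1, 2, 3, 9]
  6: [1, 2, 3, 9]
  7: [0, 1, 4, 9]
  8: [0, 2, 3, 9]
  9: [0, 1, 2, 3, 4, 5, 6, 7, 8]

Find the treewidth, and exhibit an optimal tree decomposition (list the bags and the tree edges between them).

Treewidth 4.
One such decomposition:
Bags: B1 = {0, 1, 2, 3, 9}  B2 = {0, 1, 2, 4, 9}  B3 = {1, 2, 3, 6, 9}  B4 = {0, 1, 4, 7, 9}  B5 = {0, 2, 3, 8, 9}  B6 = {1, 2, 3, 5, 9}
Tree: B1–B2, B1–B3, B2–B4, B1–B5, B3–B6

Every bag has size at most 5, so the width is 5 − 1 = 4 and tw(G) ≤ 4. On the other hand G contains the 5-clique {0, 2, 3, 8, 9}. A clique must lie in a single bag of any decomposition, so no decomposition can have width below 4. The upper and lower bounds meet at 4, so that is the treewidth.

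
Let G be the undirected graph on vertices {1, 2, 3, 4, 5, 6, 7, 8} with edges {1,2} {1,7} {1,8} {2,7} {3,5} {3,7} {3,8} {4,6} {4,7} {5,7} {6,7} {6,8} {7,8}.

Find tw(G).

A width-2 tree decomposition is:
Bags: B1 = {3, 7, 8}  B2 = {1, 7, 8}  B3 = {6, 7, 8}  B4 = {1, 2, 7}  B5 = {3, 5, 7}  B6 = {4, 6, 7}
Tree: B1–B2, B2–B3, B2–B4, B1–B5, B3–B6
Every bag has size at most 3, so the width is 3 − 1 = 2 and tw(G) ≤ 2. Conversely, {1, 7, 8} is a clique of size 3, and the vertices of any clique must share a bag in every tree decomposition; so some bag has ≥ 3 vertices and tw(G) ≥ 2. The upper and lower bounds meet at 2, so that is the treewidth.

2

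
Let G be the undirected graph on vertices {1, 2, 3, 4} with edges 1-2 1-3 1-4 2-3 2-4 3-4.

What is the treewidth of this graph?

3

A width-3 tree decomposition is:
Bags: B1 = {1, 2, 3, 4}
Tree: (single bag)
With just one bag of size 4, the width is 4 − 1 = 3, so tw(G) ≤ 3. For the lower bound, the 4 vertices {1, 2, 3, 4} are pairwise adjacent, and any tree decomposition puts a clique entirely inside one bag — forcing width ≥ 3. The upper and lower bounds meet at 3, so that is the treewidth.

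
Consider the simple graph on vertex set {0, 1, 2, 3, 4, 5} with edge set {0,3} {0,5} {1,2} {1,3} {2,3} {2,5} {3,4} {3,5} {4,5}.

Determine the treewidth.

2

A width-2 tree decomposition is:
Bags: B1 = {2, 3, 5}  B2 = {1, 2, 3}  B3 = {3, 4, 5}  B4 = {0, 3, 5}
Tree: B1–B2, B1–B3, B1–B4
Each bag holds 3 vertices, so the decomposition has width 2, which upper-bounds the treewidth. Conversely, {1, 2, 3} is a clique of size 3, and the vertices of any clique must share a bag in every tree decomposition; so some bag has ≥ 3 vertices and tw(G) ≥ 2. Hence tw(G) = 2 exactly.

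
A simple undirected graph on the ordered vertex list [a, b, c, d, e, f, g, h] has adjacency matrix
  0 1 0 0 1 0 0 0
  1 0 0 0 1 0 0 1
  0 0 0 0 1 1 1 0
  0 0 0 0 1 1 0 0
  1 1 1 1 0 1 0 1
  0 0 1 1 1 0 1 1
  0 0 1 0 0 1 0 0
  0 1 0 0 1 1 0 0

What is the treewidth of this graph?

2

A width-2 tree decomposition is:
Bags: B1 = {c, f, g}  B2 = {c, e, f}  B3 = {e, f, h}  B4 = {b, e, h}  B5 = {d, e, f}  B6 = {a, b, e}
Tree: B1–B2, B2–B3, B3–B4, B3–B5, B4–B6
Every bag has size at most 3, so the width is 3 − 1 = 2 and tw(G) ≤ 2. On the other hand G contains the 3-clique {c, f, g}. A clique must lie in a single bag of any decomposition, so no decomposition can have width below 2. Therefore the treewidth is 2.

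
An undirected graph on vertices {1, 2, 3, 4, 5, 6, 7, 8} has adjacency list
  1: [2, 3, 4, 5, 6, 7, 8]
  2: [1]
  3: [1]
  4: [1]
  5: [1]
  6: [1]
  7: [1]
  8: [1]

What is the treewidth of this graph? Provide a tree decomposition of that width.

Each bag holds 2 vertices, so the decomposition has width 1, which upper-bounds the treewidth. Since G has at least one edge (e.g. 4–1), it is not an edgeless graph, so tw(G) ≥ 1. Combining the bounds, tw(G) = 1.

Treewidth 1.
One optimal decomposition is:
Bags: B1 = {1, 4}  B2 = {1, 3}  B3 = {1, 6}  B4 = {1, 8}  B5 = {1, 7}  B6 = {1, 2}  B7 = {1, 5}
Tree: B1–B2, B2–B3, B1–B4, B3–B5, B2–B6, B1–B7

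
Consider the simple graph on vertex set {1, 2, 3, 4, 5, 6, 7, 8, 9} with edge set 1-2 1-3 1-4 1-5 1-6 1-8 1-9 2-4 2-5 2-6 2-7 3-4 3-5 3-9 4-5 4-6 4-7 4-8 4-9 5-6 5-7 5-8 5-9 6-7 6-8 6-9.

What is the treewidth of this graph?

4

A width-4 tree decomposition is:
Bags: B1 = {1, 2, 4, 5, 6}  B2 = {1, 4, 5, 6, 8}  B3 = {2, 4, 5, 6, 7}  B4 = {1, 4, 5, 6, 9}  B5 = {1, 3, 4, 5, 9}
Tree: B1–B2, B1–B3, B1–B4, B4–B5
Each bag holds 5 vertices, so the decomposition has width 4, which upper-bounds the treewidth. Conversely, {1, 3, 4, 5, 9} is a clique of size 5, and the vertices of any clique must share a bag in every tree decomposition; so some bag has ≥ 5 vertices and tw(G) ≥ 4. Combining the bounds, tw(G) = 4.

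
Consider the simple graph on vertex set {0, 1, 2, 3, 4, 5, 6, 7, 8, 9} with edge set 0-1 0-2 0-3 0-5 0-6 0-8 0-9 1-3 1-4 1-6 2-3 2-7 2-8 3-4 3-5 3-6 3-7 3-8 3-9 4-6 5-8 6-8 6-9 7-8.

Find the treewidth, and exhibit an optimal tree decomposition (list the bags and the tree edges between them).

Treewidth 3.
One optimal decomposition is:
Bags: B1 = {0, 1, 3, 6}  B2 = {1, 3, 4, 6}  B3 = {0, 3, 6, 8}  B4 = {0, 3, 5, 8}  B5 = {0, 3, 6, 9}  B6 = {0, 2, 3, 8}  B7 = {2, 3, 7, 8}
Tree: B1–B2, B1–B3, B3–B4, B3–B5, B4–B6, B6–B7

The largest bag has 4 vertices, giving width 3; this decomposition certifies tw(G) ≤ 3. On the other hand G contains the 4-clique {0, 2, 3, 8}. A clique must lie in a single bag of any decomposition, so no decomposition can have width below 3. Therefore the treewidth is 3.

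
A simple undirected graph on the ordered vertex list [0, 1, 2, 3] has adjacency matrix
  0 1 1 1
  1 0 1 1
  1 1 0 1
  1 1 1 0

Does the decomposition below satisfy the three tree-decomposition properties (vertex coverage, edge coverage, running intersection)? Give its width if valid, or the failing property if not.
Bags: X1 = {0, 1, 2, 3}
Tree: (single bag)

Vertex coverage: the bags together contain {0, 1, 2, 3}, the full vertex set. Edge coverage: each edge of G has both endpoints in at least one bag. Running intersection: for every vertex, the bags containing it form a connected subtree. All three properties hold, so this is a valid tree decomposition of width max|bag| − 1 = 3, and hence tw(G) ≤ 3.

Yes; width 3.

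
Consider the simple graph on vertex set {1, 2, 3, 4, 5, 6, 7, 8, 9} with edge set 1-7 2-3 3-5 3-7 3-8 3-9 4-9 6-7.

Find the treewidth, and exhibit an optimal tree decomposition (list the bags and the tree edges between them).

Each bag holds 2 vertices, so the decomposition has width 1, which upper-bounds the treewidth. G has an edge, so its treewidth is at least 1. Hence tw(G) = 1 exactly.

Treewidth 1.
One such decomposition:
Bags: B1 = {2, 3}  B2 = {3, 8}  B3 = {3, 9}  B4 = {3, 7}  B5 = {4, 9}  B6 = {1, 7}  B7 = {6, 7}  B8 = {3, 5}
Tree: B1–B2, B2–B3, B2–B4, B3–B5, B4–B6, B4–B7, B2–B8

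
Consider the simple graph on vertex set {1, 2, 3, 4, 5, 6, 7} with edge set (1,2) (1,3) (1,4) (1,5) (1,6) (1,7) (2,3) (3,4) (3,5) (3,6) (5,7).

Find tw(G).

2

A width-2 tree decomposition is:
Bags: B1 = {1, 3, 6}  B2 = {1, 3, 5}  B3 = {1, 3, 4}  B4 = {1, 2, 3}  B5 = {1, 5, 7}
Tree: B1–B2, B1–B3, B1–B4, B2–B5
Every bag has size at most 3, so the width is 3 − 1 = 2 and tw(G) ≤ 2. Conversely, {1, 2, 3} is a clique of size 3, and the vertices of any clique must share a bag in every tree decomposition; so some bag has ≥ 3 vertices and tw(G) ≥ 2. Therefore the treewidth is 2.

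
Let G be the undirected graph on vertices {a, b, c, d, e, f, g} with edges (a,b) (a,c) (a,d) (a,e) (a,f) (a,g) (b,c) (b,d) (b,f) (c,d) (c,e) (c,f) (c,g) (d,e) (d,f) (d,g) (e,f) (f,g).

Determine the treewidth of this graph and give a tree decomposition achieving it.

Each bag holds 5 vertices, so the decomposition has width 4, which upper-bounds the treewidth. For the lower bound, the 5 vertices {a, c, d, f, g} are pairwise adjacent, and any tree decomposition puts a clique entirely inside one bag — forcing width ≥ 4. Combining the bounds, tw(G) = 4.

Treewidth 4.
One optimal decomposition is:
Bags: B1 = {a, c, d, f, g}  B2 = {a, b, c, d, f}  B3 = {a, c, d, e, f}
Tree: B1–B2, B1–B3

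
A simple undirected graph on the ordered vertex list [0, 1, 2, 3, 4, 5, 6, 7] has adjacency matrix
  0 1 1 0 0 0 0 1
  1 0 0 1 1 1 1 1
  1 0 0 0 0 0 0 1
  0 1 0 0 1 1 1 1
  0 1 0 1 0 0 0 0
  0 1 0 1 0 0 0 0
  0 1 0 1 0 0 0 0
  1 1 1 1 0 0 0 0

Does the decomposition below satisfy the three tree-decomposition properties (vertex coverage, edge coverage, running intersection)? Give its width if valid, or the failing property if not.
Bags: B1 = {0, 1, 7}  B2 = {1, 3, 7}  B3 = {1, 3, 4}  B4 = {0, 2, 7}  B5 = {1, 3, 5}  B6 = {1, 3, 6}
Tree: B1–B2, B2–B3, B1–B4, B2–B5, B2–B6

Vertex coverage: the bags together contain {0, 1, 2, 3, 4, 5, 6, 7}, the full vertex set. Edge coverage: each edge of G has both endpoints in at least one bag. Running intersection: for every vertex, the bags containing it form a connected subtree. All three properties hold, so this is a valid tree decomposition of width max|bag| − 1 = 2, and hence tw(G) ≤ 2.

Yes; width 2.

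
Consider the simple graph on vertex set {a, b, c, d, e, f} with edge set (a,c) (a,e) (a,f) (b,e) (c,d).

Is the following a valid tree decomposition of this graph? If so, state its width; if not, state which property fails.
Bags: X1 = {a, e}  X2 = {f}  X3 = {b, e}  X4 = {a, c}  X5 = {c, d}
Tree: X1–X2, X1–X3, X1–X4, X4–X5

No — edge (a,f) lies in no bag.

A tree decomposition must satisfy three properties: every vertex lies in some bag; for every edge, both endpoints lie together in some bag; and for every vertex, the bags containing it form a connected subtree. Here edge (a,f) lies in no bag, so the decomposition is invalid.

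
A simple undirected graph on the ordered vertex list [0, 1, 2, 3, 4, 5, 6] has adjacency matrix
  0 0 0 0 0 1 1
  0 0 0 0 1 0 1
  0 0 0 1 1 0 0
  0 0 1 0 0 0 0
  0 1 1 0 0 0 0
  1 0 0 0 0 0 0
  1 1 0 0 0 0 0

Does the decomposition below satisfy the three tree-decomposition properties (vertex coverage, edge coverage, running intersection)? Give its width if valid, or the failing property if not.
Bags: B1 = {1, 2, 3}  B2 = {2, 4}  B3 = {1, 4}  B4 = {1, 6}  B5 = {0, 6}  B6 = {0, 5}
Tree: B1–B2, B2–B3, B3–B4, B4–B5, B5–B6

No — bags containing vertex 1 are not connected in the tree.

A tree decomposition must satisfy three properties: every vertex lies in some bag; for every edge, both endpoints lie together in some bag; and for every vertex, the bags containing it form a connected subtree. Here bags containing vertex 1 are not connected in the tree, so the decomposition is invalid.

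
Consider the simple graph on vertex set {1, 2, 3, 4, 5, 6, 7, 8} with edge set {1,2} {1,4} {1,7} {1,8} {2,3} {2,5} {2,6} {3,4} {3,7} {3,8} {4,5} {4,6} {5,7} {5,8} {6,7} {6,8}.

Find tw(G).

4

A width-4 tree decomposition is:
Bags: B1 = {2, 4, 6, 7, 8}  B2 = {2, 4, 5, 7, 8}  B3 = {1, 2, 4, 7, 8}  B4 = {2, 3, 4, 7, 8}
Tree: B1–B2, B2–B3, B3–B4
Each bag holds 5 vertices, so the decomposition has width 4, which upper-bounds the treewidth. For the lower bound: the 5 vertex sets {2,6}, {5,8}, {1,7}, {4}, {3} are disjoint, each induces a connected subgraph, and every pair is joined by at least one edge of G. Contracting each set to a single vertex therefore yields K_{5} as a minor, and since treewidth is minor-monotone, tw(G) ≥ tw(K_{5}) = 4. Combining the bounds, tw(G) = 4.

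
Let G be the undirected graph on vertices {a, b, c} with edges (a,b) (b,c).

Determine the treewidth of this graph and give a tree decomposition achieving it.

Treewidth 1.
One optimal decomposition is:
Bags: B1 = {a, b}  B2 = {b, c}
Tree: B1–B2

The largest bag has 2 vertices, giving width 1; this decomposition certifies tw(G) ≤ 1. Since G has at least one edge (e.g. a–b), it is not an edgeless graph, so tw(G) ≥ 1. Combining the bounds, tw(G) = 1.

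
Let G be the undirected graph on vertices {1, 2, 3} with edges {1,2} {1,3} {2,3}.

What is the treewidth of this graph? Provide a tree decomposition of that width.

Treewidth 2.
Bags: B1 = {1, 2, 3}
Tree: (single bag)

With just one bag of size 3, the width is 3 − 1 = 2, so tw(G) ≤ 2. On the other hand G contains the 3-clique {1, 2, 3}. A clique must lie in a single bag of any decomposition, so no decomposition can have width below 2. The upper and lower bounds meet at 2, so that is the treewidth.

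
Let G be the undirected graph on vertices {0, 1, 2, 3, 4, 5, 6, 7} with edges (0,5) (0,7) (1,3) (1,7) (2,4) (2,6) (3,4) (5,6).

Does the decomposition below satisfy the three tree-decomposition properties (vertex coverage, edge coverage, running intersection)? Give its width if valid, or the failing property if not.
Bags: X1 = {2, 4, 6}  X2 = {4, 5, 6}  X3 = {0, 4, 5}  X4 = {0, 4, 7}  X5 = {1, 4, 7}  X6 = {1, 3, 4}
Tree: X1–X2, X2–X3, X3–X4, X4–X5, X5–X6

Yes; width 2.

Checking the three conditions: (i) the bags cover all of {0, 1, 2, 3, 4, 5, 6, 7}; (ii) for each edge, some bag contains both endpoints; (iii) the bags containing any fixed vertex form a subtree. All hold, so the decomposition is valid with width 3 − 1 = 2.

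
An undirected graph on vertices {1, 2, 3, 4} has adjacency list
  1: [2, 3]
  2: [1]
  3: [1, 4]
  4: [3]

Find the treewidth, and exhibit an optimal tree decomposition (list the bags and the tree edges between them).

Treewidth 1.
One such decomposition:
Bags: B1 = {1, 3}  B2 = {3, 4}  B3 = {1, 2}
Tree: B1–B2, B1–B3

Each bag holds 2 vertices, so the decomposition has width 1, which upper-bounds the treewidth. Since G has at least one edge (e.g. 1–3), it is not an edgeless graph, so tw(G) ≥ 1. Hence tw(G) = 1 exactly.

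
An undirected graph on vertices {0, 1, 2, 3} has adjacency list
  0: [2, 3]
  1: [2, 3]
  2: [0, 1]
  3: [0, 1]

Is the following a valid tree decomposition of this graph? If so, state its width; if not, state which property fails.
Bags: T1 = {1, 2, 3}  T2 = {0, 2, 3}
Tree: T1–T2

Yes; width 2.

Checking the three conditions: (i) the bags cover all of {0, 1, 2, 3}; (ii) for each edge, some bag contains both endpoints; (iii) the bags containing any fixed vertex form a subtree. All hold, so the decomposition is valid with width 3 − 1 = 2.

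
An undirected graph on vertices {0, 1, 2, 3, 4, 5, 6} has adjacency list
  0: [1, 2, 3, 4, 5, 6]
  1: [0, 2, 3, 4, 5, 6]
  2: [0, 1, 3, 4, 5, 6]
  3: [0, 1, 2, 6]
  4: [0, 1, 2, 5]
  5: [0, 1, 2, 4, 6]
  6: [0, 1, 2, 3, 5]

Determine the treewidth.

4

A width-4 tree decomposition is:
Bags: B1 = {0, 1, 2, 5, 6}  B2 = {0, 1, 2, 3, 6}  B3 = {0, 1, 2, 4, 5}
Tree: B1–B2, B1–B3
Each bag holds 5 vertices, so the decomposition has width 4, which upper-bounds the treewidth. Conversely, {0, 1, 2, 3, 6} is a clique of size 5, and the vertices of any clique must share a bag in every tree decomposition; so some bag has ≥ 5 vertices and tw(G) ≥ 4. Therefore the treewidth is 4.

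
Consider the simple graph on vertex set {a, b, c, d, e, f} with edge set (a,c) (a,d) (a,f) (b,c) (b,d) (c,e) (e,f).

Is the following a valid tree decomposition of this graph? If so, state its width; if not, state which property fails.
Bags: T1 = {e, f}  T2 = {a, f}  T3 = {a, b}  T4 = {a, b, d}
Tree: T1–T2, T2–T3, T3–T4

No — vertex c appears in no bag.

A tree decomposition must satisfy three properties: every vertex lies in some bag; for every edge, both endpoints lie together in some bag; and for every vertex, the bags containing it form a connected subtree. Here vertex c appears in no bag, so the decomposition is invalid.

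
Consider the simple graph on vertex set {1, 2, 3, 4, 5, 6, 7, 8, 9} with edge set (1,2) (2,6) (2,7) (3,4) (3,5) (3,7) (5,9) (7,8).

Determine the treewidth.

A width-1 tree decomposition is:
Bags: B1 = {2, 7}  B2 = {3, 7}  B3 = {3, 4}  B4 = {7, 8}  B5 = {3, 5}  B6 = {5, 9}  B7 = {2, 6}  B8 = {1, 2}
Tree: B1–B2, B2–B3, B2–B4, B2–B5, B5–B6, B1–B7, B1–B8
Every bag has size at most 2, so the width is 2 − 1 = 1 and tw(G) ≤ 1. Any graph with an edge has treewidth ≥ 1, and G has the edge 7–2. Hence tw(G) = 1 exactly.

1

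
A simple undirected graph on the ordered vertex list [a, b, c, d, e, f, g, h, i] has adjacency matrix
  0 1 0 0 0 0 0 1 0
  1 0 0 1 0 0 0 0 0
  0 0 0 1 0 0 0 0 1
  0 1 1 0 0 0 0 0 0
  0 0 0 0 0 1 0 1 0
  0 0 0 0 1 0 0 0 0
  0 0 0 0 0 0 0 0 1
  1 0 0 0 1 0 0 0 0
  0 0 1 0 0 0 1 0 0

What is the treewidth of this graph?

1

A width-1 tree decomposition is:
Bags: B1 = {g, i}  B2 = {c, i}  B3 = {c, d}  B4 = {b, d}  B5 = {a, b}  B6 = {a, h}  B7 = {e, h}  B8 = {e, f}
Tree: B1–B2, B2–B3, B3–B4, B4–B5, B5–B6, B6–B7, B7–B8
Every bag has size at most 2, so the width is 2 − 1 = 1 and tw(G) ≤ 1. G has an edge, so its treewidth is at least 1. The upper and lower bounds meet at 1, so that is the treewidth.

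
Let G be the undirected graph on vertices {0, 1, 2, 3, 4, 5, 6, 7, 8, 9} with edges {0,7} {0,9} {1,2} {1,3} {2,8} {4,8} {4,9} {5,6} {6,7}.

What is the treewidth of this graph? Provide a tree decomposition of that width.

Treewidth 1.
One optimal decomposition is:
Bags: B1 = {1, 3}  B2 = {1, 2}  B3 = {2, 8}  B4 = {4, 8}  B5 = {4, 9}  B6 = {0, 9}  B7 = {0, 7}  B8 = {6, 7}  B9 = {5, 6}
Tree: B1–B2, B2–B3, B3–B4, B4–B5, B5–B6, B6–B7, B7–B8, B8–B9

Each bag holds 2 vertices, so the decomposition has width 1, which upper-bounds the treewidth. Since G has at least one edge (e.g. 3–1), it is not an edgeless graph, so tw(G) ≥ 1. Hence tw(G) = 1 exactly.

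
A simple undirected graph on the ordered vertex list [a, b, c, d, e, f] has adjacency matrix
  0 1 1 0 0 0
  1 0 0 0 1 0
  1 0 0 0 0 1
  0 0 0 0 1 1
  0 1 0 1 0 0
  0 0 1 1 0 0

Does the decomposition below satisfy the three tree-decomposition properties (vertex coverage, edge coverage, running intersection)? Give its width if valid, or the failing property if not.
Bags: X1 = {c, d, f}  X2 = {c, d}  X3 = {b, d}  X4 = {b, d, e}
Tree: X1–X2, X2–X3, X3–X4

No — vertex a appears in no bag.

A tree decomposition must satisfy three properties: every vertex lies in some bag; for every edge, both endpoints lie together in some bag; and for every vertex, the bags containing it form a connected subtree. Here vertex a appears in no bag, so the decomposition is invalid.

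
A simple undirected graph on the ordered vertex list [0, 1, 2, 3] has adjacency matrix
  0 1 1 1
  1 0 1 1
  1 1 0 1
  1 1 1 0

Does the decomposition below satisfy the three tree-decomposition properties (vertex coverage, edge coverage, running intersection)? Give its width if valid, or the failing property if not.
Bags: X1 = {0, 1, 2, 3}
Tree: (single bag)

Vertex coverage: the bags together contain {0, 1, 2, 3}, the full vertex set. Edge coverage: each edge of G has both endpoints in at least one bag. Running intersection: for every vertex, the bags containing it form a connected subtree. All three properties hold, so this is a valid tree decomposition of width max|bag| − 1 = 3, and hence tw(G) ≤ 3.

Yes; width 3.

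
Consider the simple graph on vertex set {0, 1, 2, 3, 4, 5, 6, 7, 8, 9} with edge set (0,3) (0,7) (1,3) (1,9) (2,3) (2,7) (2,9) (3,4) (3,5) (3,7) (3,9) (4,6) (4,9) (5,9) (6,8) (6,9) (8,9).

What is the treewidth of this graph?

A width-2 tree decomposition is:
Bags: B1 = {2, 3, 9}  B2 = {3, 4, 9}  B3 = {1, 3, 9}  B4 = {2, 3, 7}  B5 = {4, 6, 9}  B6 = {3, 5, 9}  B7 = {6, 8, 9}  B8 = {0, 3, 7}
Tree: B1–B2, B1–B3, B1–B4, B2–B5, B3–B6, B5–B7, B4–B8
Every bag has size at most 3, so the width is 3 − 1 = 2 and tw(G) ≤ 2. On the other hand G contains the 3-clique {6, 8, 9}. A clique must lie in a single bag of any decomposition, so no decomposition can have width below 2. Hence tw(G) = 2 exactly.

2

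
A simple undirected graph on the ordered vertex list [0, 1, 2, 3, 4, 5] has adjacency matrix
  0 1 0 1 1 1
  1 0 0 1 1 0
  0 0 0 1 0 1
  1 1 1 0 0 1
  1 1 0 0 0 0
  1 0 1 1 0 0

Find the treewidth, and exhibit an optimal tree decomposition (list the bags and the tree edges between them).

The largest bag has 3 vertices, giving width 2; this decomposition certifies tw(G) ≤ 2. For the lower bound, the 3 vertices {0, 1, 3} are pairwise adjacent, and any tree decomposition puts a clique entirely inside one bag — forcing width ≥ 2. Therefore the treewidth is 2.

Treewidth 2.
Bags: B1 = {2, 3, 5}  B2 = {0, 3, 5}  B3 = {0, 1, 3}  B4 = {0, 1, 4}
Tree: B1–B2, B2–B3, B3–B4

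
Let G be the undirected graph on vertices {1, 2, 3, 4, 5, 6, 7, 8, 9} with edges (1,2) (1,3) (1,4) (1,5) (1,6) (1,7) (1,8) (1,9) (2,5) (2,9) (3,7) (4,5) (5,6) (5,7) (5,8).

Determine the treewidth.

2

A width-2 tree decomposition is:
Bags: B1 = {1, 2, 5}  B2 = {1, 5, 6}  B3 = {1, 2, 9}  B4 = {1, 5, 8}  B5 = {1, 5, 7}  B6 = {1, 3, 7}  B7 = {1, 4, 5}
Tree: B1–B2, B1–B3, B2–B4, B4–B5, B5–B6, B2–B7
Each bag holds 3 vertices, so the decomposition has width 2, which upper-bounds the treewidth. Conversely, {1, 2, 9} is a clique of size 3, and the vertices of any clique must share a bag in every tree decomposition; so some bag has ≥ 3 vertices and tw(G) ≥ 2. The upper and lower bounds meet at 2, so that is the treewidth.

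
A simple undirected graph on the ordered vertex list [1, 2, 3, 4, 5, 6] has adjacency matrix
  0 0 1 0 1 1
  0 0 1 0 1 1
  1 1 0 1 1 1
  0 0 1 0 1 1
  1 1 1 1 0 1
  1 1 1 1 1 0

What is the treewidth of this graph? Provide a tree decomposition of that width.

Treewidth 3.
One optimal decomposition is:
Bags: B1 = {2, 3, 5, 6}  B2 = {1, 3, 5, 6}  B3 = {3, 4, 5, 6}
Tree: B1–B2, B2–B3

Each bag holds 4 vertices, so the decomposition has width 3, which upper-bounds the treewidth. Conversely, {1, 3, 5, 6} is a clique of size 4, and the vertices of any clique must share a bag in every tree decomposition; so some bag has ≥ 4 vertices and tw(G) ≥ 3. The upper and lower bounds meet at 3, so that is the treewidth.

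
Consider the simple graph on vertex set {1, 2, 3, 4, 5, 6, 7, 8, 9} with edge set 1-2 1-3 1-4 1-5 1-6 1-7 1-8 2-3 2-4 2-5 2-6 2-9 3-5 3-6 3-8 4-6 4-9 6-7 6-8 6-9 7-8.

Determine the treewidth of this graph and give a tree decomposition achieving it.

Every bag has size at most 4, so the width is 4 − 1 = 3 and tw(G) ≤ 3. Conversely, {1, 2, 3, 5} is a clique of size 4, and the vertices of any clique must share a bag in every tree decomposition; so some bag has ≥ 4 vertices and tw(G) ≥ 3. Therefore the treewidth is 3.

Treewidth 3.
Bags: B1 = {1, 2, 3, 6}  B2 = {1, 2, 4, 6}  B3 = {1, 3, 6, 8}  B4 = {2, 4, 6, 9}  B5 = {1, 2, 3, 5}  B6 = {1, 6, 7, 8}
Tree: B1–B2, B1–B3, B2–B4, B1–B5, B3–B6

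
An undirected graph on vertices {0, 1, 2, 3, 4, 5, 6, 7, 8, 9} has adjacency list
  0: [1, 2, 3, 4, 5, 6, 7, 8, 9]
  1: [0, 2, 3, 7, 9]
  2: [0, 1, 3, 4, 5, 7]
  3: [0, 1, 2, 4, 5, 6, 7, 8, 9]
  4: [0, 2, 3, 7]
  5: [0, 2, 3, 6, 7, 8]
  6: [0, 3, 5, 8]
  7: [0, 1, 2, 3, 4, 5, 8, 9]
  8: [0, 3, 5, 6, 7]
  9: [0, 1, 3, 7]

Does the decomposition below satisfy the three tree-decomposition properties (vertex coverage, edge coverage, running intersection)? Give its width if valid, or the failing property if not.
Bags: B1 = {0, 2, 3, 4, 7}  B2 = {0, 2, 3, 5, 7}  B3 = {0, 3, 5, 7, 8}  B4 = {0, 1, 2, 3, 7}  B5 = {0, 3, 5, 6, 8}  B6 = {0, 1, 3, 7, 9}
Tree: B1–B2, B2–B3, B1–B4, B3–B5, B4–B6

Yes; width 4.

Checking the three conditions: (i) the bags cover all of {0, 1, 2, 3, 4, 5, 6, 7, 8, 9}; (ii) for each edge, some bag contains both endpoints; (iii) the bags containing any fixed vertex form a subtree. All hold, so the decomposition is valid with width 5 − 1 = 4.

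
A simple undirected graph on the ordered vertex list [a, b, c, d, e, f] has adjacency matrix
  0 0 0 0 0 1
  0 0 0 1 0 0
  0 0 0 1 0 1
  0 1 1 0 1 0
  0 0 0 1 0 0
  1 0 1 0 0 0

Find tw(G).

A width-1 tree decomposition is:
Bags: B1 = {d, e}  B2 = {c, d}  B3 = {c, f}  B4 = {a, f}  B5 = {b, d}
Tree: B1–B2, B2–B3, B3–B4, B1–B5
Every bag has size at most 2, so the width is 2 − 1 = 1 and tw(G) ≤ 1. Any graph with an edge has treewidth ≥ 1, and G has the edge d–e. Therefore the treewidth is 1.

1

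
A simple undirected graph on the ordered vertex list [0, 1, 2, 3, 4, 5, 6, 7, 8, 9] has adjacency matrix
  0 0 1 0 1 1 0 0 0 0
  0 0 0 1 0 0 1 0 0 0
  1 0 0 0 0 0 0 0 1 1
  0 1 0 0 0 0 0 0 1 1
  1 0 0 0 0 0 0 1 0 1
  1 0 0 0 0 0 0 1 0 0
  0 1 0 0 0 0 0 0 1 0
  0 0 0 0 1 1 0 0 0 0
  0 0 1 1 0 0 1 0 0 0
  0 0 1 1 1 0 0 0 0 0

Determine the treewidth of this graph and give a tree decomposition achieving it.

Each bag holds 3 vertices, so the decomposition has width 2, which upper-bounds the treewidth. For the lower bound, G contains the cycle 1–6–8–3–1, so G is not a forest; only forests have treewidth ≤ 1, hence tw(G) ≥ 2. The upper and lower bounds meet at 2, so that is the treewidth.

Treewidth 2.
One optimal decomposition is:
Bags: B1 = {1, 3, 6}  B2 = {3, 6, 8}  B3 = {3, 8, 9}  B4 = {2, 8, 9}  B5 = {2, 4, 9}  B6 = {0, 2, 4}  B7 = {0, 4, 7}  B8 = {0, 5, 7}
Tree: B1–B2, B2–B3, B3–B4, B4–B5, B5–B6, B6–B7, B7–B8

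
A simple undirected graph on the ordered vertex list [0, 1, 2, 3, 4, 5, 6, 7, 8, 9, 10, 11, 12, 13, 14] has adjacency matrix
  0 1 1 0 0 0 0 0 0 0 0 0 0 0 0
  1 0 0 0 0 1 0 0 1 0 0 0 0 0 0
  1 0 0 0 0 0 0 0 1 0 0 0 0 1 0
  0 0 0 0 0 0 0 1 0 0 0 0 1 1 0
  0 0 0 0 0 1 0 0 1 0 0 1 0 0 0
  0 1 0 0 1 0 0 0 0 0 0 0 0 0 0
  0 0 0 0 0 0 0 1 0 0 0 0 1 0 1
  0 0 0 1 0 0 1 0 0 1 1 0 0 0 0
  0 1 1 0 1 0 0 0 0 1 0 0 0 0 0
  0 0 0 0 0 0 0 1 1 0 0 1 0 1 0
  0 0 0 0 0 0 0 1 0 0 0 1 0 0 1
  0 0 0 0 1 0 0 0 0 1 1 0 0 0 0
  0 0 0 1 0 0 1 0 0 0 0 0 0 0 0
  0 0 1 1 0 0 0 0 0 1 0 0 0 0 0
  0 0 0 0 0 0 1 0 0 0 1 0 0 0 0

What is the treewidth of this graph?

3

A width-3 tree decomposition is:
Bags: B1 = {3, 6, 12, 14}  B2 = {3, 6, 7, 14}  B3 = {3, 7, 10, 14}  B4 = {3, 7, 10, 13}  B5 = {7, 9, 10, 13}  B6 = {9, 10, 11, 13}  B7 = {2, 9, 11, 13}  B8 = {2, 8, 9, 11}  B9 = {2, 4, 8, 11}  B10 = {0, 2, 4, 8}  B11 = {0, 1, 4, 8}  B12 = {0, 1, 4, 5}
Tree: B1–B2, B2–B3, B3–B4, B4–B5, B5–B6, B6–B7, B7–B8, B8–B9, B9–B10, B10–B11, B11–B12
Each bag holds 4 vertices, so the decomposition has width 3, which upper-bounds the treewidth. For the lower bound: the 4 vertex sets {6,12,14}, {3}, {7}, {9,10,11,13} are disjoint, each induces a connected subgraph, and every pair is joined by at least one edge of G. Contracting each set to a single vertex therefore yields K_{4} as a minor, and since treewidth is minor-monotone, tw(G) ≥ tw(K_{4}) = 3. Hence tw(G) = 3 exactly.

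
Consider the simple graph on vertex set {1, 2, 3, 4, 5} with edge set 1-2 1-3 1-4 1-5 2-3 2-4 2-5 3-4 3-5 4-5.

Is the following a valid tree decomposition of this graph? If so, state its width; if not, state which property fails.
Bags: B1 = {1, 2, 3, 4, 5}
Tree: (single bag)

Vertex coverage: the bags together contain {1, 2, 3, 4, 5}, the full vertex set. Edge coverage: each edge of G has both endpoints in at least one bag. Running intersection: for every vertex, the bags containing it form a connected subtree. All three properties hold, so this is a valid tree decomposition of width max|bag| − 1 = 4, and hence tw(G) ≤ 4.

Yes; width 4.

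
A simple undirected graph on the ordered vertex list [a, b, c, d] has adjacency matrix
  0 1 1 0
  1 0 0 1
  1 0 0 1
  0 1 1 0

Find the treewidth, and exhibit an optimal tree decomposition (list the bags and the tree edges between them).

Treewidth 2.
Bags: B1 = {a, b, c}  B2 = {b, c, d}
Tree: B1–B2

The largest bag has 3 vertices, giving width 2; this decomposition certifies tw(G) ≤ 2. Since c–a–b–d–c is a cycle in G, G is not acyclic. Forests are exactly the graphs of treewidth ≤ 1, so tw(G) ≥ 2. Therefore the treewidth is 2.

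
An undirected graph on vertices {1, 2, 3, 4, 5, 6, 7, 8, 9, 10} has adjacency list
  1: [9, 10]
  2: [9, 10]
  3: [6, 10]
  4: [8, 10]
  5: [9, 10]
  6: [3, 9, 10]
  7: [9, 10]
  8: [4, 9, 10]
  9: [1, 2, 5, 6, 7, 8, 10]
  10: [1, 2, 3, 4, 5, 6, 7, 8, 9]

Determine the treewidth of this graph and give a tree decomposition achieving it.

Treewidth 2.
One such decomposition:
Bags: B1 = {8, 9, 10}  B2 = {7, 9, 10}  B3 = {4, 8, 10}  B4 = {6, 9, 10}  B5 = {2, 9, 10}  B6 = {5, 9, 10}  B7 = {1, 9, 10}  B8 = {3, 6, 10}
Tree: B1–B2, B1–B3, B2–B4, B2–B5, B5–B6, B5–B7, B4–B8

Every bag has size at most 3, so the width is 3 − 1 = 2 and tw(G) ≤ 2. On the other hand G contains the 3-clique {1, 9, 10}. A clique must lie in a single bag of any decomposition, so no decomposition can have width below 2. Hence tw(G) = 2 exactly.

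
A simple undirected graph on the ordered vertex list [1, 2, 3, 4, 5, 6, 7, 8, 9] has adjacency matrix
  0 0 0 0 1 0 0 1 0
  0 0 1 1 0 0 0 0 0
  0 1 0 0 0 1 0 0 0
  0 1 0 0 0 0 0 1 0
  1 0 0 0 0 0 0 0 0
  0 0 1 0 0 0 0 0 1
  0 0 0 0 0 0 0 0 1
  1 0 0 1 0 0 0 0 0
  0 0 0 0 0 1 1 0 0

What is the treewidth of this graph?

A width-1 tree decomposition is:
Bags: B1 = {7, 9}  B2 = {6, 9}  B3 = {3, 6}  B4 = {2, 3}  B5 = {2, 4}  B6 = {4, 8}  B7 = {1, 8}  B8 = {1, 5}
Tree: B1–B2, B2–B3, B3–B4, B4–B5, B5–B6, B6–B7, B7–B8
The largest bag has 2 vertices, giving width 1; this decomposition certifies tw(G) ≤ 1. Since G has at least one edge (e.g. 7–9), it is not an edgeless graph, so tw(G) ≥ 1. The upper and lower bounds meet at 1, so that is the treewidth.

1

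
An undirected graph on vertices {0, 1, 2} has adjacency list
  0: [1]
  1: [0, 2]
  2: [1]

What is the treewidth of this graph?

1

A width-1 tree decomposition is:
Bags: B1 = {1, 2}  B2 = {0, 1}
Tree: B1–B2
Every bag has size at most 2, so the width is 2 − 1 = 1 and tw(G) ≤ 1. G has an edge, so its treewidth is at least 1. The upper and lower bounds meet at 1, so that is the treewidth.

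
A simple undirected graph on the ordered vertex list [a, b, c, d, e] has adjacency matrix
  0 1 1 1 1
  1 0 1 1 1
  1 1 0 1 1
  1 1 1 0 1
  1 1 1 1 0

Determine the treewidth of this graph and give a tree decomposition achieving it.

With just one bag of size 5, the width is 5 − 1 = 4, so tw(G) ≤ 4. On the other hand G contains the 5-clique {a, b, c, d, e}. A clique must lie in a single bag of any decomposition, so no decomposition can have width below 4. Hence tw(G) = 4 exactly.

Treewidth 4.
One optimal decomposition is:
Bags: B1 = {a, b, c, d, e}
Tree: (single bag)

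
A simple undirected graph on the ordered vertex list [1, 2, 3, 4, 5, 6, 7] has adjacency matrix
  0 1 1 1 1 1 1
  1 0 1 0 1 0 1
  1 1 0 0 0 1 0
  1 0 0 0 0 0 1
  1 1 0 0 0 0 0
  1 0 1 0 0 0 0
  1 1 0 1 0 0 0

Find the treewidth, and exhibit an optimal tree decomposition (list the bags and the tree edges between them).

Every bag has size at most 3, so the width is 3 − 1 = 2 and tw(G) ≤ 2. For the lower bound, the 3 vertices {1, 2, 3} are pairwise adjacent, and any tree decomposition puts a clique entirely inside one bag — forcing width ≥ 2. Combining the bounds, tw(G) = 2.

Treewidth 2.
One optimal decomposition is:
Bags: B1 = {1, 2, 7}  B2 = {1, 2, 5}  B3 = {1, 4, 7}  B4 = {1, 2, 3}  B5 = {1, 3, 6}
Tree: B1–B2, B1–B3, B1–B4, B4–B5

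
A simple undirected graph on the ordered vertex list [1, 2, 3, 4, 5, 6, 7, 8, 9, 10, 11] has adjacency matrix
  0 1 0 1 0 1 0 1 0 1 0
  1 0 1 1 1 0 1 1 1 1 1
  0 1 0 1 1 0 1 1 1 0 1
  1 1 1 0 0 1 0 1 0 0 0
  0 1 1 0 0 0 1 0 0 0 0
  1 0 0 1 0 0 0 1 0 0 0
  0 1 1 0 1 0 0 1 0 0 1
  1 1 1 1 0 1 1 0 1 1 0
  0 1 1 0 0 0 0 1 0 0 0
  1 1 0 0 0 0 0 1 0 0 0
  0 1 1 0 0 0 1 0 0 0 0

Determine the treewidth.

A width-3 tree decomposition is:
Bags: B1 = {2, 3, 4, 8}  B2 = {1, 2, 4, 8}  B3 = {1, 4, 6, 8}  B4 = {1, 2, 8, 10}  B5 = {2, 3, 7, 8}  B6 = {2, 3, 8, 9}  B7 = {2, 3, 5, 7}  B8 = {2, 3, 7, 11}
Tree: B1–B2, B2–B3, B2–B4, B1–B5, B5–B6, B5–B7, B5–B8
Every bag has size at most 4, so the width is 4 − 1 = 3 and tw(G) ≤ 3. For the lower bound, the 4 vertices {1, 2, 8, 10} are pairwise adjacent, and any tree decomposition puts a clique entirely inside one bag — forcing width ≥ 3. The upper and lower bounds meet at 3, so that is the treewidth.

3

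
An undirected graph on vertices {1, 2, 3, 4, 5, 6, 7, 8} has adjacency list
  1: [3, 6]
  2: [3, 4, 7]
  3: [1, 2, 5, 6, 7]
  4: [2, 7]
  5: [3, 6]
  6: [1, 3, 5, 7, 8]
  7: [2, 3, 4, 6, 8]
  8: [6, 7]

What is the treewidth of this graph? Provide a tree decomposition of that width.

Every bag has size at most 3, so the width is 3 − 1 = 2 and tw(G) ≤ 2. On the other hand G contains the 3-clique {6, 7, 8}. A clique must lie in a single bag of any decomposition, so no decomposition can have width below 2. Hence tw(G) = 2 exactly.

Treewidth 2.
Bags: B1 = {3, 6, 7}  B2 = {2, 3, 7}  B3 = {1, 3, 6}  B4 = {3, 5, 6}  B5 = {2, 4, 7}  B6 = {6, 7, 8}
Tree: B1–B2, B1–B3, B3–B4, B2–B5, B1–B6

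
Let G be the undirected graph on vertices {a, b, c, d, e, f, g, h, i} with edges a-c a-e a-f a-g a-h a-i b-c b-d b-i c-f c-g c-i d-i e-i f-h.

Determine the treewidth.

2

A width-2 tree decomposition is:
Bags: B1 = {b, c, i}  B2 = {a, c, i}  B3 = {a, c, f}  B4 = {a, c, g}  B5 = {b, d, i}  B6 = {a, f, h}  B7 = {a, e, i}
Tree: B1–B2, B2–B3, B3–B4, B1–B5, B3–B6, B2–B7
The largest bag has 3 vertices, giving width 2; this decomposition certifies tw(G) ≤ 2. On the other hand G contains the 3-clique {b, d, i}. A clique must lie in a single bag of any decomposition, so no decomposition can have width below 2. The upper and lower bounds meet at 2, so that is the treewidth.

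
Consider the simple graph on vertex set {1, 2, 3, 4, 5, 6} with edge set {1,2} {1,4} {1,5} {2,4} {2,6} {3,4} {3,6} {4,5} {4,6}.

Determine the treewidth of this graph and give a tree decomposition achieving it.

Treewidth 2.
Bags: B1 = {2, 4, 6}  B2 = {3, 4, 6}  B3 = {1, 2, 4}  B4 = {1, 4, 5}
Tree: B1–B2, B1–B3, B3–B4

Each bag holds 3 vertices, so the decomposition has width 2, which upper-bounds the treewidth. Conversely, {1, 2, 4} is a clique of size 3, and the vertices of any clique must share a bag in every tree decomposition; so some bag has ≥ 3 vertices and tw(G) ≥ 2. Therefore the treewidth is 2.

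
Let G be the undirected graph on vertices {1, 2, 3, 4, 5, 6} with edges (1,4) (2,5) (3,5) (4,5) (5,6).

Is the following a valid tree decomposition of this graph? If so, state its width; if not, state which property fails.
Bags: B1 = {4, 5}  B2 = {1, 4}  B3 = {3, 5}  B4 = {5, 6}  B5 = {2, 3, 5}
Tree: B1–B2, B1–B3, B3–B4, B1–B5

No — bags containing vertex 3 are not connected in the tree.

A tree decomposition must satisfy three properties: every vertex lies in some bag; for every edge, both endpoints lie together in some bag; and for every vertex, the bags containing it form a connected subtree. Here bags containing vertex 3 are not connected in the tree, so the decomposition is invalid.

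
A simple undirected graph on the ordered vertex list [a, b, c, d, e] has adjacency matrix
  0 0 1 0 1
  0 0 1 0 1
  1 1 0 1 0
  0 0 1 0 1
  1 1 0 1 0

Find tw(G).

2

A width-2 tree decomposition is:
Bags: B1 = {c, d, e}  B2 = {a, c, e}  B3 = {b, c, e}
Tree: B1–B2, B2–B3
Each bag holds 3 vertices, so the decomposition has width 2, which upper-bounds the treewidth. The edges d–e–a–c–d form a cycle, so G is not a tree and its treewidth is at least 2. Combining the bounds, tw(G) = 2.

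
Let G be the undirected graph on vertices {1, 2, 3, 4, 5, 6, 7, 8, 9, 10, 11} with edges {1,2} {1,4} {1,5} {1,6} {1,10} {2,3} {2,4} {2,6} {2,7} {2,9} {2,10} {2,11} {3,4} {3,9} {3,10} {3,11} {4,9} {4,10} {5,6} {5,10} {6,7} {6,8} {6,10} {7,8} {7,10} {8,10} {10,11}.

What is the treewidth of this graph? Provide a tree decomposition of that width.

Treewidth 3.
One optimal decomposition is:
Bags: B1 = {1, 2, 4, 10}  B2 = {2, 3, 4, 10}  B3 = {1, 2, 6, 10}  B4 = {1, 5, 6, 10}  B5 = {2, 3, 10, 11}  B6 = {2, 6, 7, 10}  B7 = {6, 7, 8, 10}  B8 = {2, 3, 4, 9}
Tree: B1–B2, B1–B3, B3–B4, B2–B5, B3–B6, B6–B7, B2–B8

Every bag has size at most 4, so the width is 4 − 1 = 3 and tw(G) ≤ 3. On the other hand G contains the 4-clique {2, 3, 4, 9}. A clique must lie in a single bag of any decomposition, so no decomposition can have width below 3. Hence tw(G) = 3 exactly.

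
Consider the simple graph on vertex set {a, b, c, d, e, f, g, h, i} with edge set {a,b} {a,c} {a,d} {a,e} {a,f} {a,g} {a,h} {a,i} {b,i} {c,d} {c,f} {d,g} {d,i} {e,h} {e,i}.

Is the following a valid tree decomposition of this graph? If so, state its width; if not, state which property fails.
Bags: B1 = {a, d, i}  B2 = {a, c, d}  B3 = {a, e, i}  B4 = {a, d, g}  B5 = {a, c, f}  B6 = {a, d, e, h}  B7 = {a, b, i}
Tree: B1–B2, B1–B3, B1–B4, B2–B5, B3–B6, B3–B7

A tree decomposition must satisfy three properties: every vertex lies in some bag; for every edge, both endpoints lie together in some bag; and for every vertex, the bags containing it form a connected subtree. Here bags containing vertex d are not connected in the tree, so the decomposition is invalid.

No — bags containing vertex d are not connected in the tree.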